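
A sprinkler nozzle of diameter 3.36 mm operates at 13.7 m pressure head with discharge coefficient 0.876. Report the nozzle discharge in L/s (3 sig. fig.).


Approach: apply the orifice equation, Q = Cd*A*sqrt(2*g*h), A = pi*(d/2)^2.
A = pi*(3.36e-3/2)^2 = 8.8668e-06 m^2
Q = 0.876 * 8.8668e-06 * sqrt(2*9.81*13.7) * 1000 = 0.127 L/s
Therefore the nozzle discharge = 0.127 L/s.


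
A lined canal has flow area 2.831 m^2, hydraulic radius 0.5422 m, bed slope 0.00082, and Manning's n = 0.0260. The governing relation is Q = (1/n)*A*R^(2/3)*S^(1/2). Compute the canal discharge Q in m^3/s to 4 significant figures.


Q = (1/0.0260) * 2.831 * 0.5422^(2/3) * 0.00082^(1/2) = 2.073 m^3/s
Therefore the canal discharge Q = 2.073 m^3/s.


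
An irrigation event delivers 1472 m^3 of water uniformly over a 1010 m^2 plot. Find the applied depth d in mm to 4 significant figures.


Approach: apply depth from volume over area, d = (V/A)*1000.
d = (1472 / 1010) * 1000 = 1457 mm
Therefore the applied depth d = 1457 mm.


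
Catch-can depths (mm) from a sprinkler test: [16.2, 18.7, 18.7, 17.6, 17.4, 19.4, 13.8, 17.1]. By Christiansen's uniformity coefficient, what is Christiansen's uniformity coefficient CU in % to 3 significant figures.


Approach: apply Christiansen's uniformity coefficient, CU = (1 - mean_abs_deviation/mean)*100.
mean = 17.363 mm
mean |d_i - mean| = 1.2469 mm
CU = (1 - 1.2469/17.363)*100 = 92.8 %
Therefore Christiansen's uniformity coefficient CU = 92.8 %.


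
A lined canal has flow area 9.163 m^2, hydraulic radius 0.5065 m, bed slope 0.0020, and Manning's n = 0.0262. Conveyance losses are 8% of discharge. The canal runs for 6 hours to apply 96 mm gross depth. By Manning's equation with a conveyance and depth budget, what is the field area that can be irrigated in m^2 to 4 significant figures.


Approach: apply Manning's equation with a conveyance and depth budget, Q = (1/n)*A*R^(2/3)*S^(1/2); Q_field = Q*(1-loss); Area = Q_field*t/(d/1000).
Step 1 — canal discharge (Manning's equation):
  Q = (1/0.0262) * 9.163 * 0.5065^(2/3) * 0.0020^(1/2) = 9.93812 m^3/s
Step 2 — delivered flow: Q_field = 9.93812*(1 - 8/100) = 9.14307 m^3/s
Step 3 — volume delivered: V = 9.14307 * 6*3600 = 197490 m^3
Step 4 — area served: A = V / (depth/1000) = 197490 / 0.096 = 2057000 m^2
Therefore the field area that can be irrigated = 2057000 m^2.


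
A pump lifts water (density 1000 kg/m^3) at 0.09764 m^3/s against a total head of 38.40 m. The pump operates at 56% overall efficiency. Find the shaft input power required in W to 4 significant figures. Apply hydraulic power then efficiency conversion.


Approach: apply hydraulic power then efficiency conversion, P = rho*g*Q*H; P_in = P/eta.
Step 1 — hydraulic power (P = rho*g*Q*H):
  P = 1000 * 9.81 * 0.09764 * 38.40 = 36781.4 W
Step 2 — input power: P_in = P/eta = 36781.4 / 0.56 = 65680 W
Therefore the shaft input power required = 65680 W.


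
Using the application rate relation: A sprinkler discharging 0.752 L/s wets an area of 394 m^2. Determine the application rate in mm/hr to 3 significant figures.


Approach: apply the application rate relation, rate = (Q/A)*3600.
rate = (0.752 / 394) * 3600 = 6.87 mm/hr
Therefore the application rate = 6.87 mm/hr.


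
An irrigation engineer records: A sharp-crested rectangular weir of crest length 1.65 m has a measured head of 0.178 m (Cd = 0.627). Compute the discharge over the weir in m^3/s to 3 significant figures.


Approach: apply the rectangular weir equation, Q = (2/3)*Cd*L*sqrt(2g)*H^1.5.
Q = (2/3)*0.627*1.65*sqrt(2*9.81)*0.178^1.5 = 0.229 m^3/s
Therefore the discharge over the weir = 0.229 m^3/s.


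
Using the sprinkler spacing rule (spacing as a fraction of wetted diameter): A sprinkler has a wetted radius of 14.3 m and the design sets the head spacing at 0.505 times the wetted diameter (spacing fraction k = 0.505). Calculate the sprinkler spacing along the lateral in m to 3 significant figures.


Approach: apply the sprinkler spacing rule (spacing as a fraction of wetted diameter), S = k*(2*R).
S = 0.505 * (2 * 14.3) = 14.4 m
Therefore the sprinkler spacing along the lateral = 14.4 m.


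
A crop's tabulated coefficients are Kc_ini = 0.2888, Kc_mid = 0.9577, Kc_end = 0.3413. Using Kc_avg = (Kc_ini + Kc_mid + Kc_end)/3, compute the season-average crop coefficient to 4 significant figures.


Kc_avg = (0.2888 + 0.9577 + 0.3413)/3 = 0.5293
Therefore the season-average crop coefficient = 0.5293.


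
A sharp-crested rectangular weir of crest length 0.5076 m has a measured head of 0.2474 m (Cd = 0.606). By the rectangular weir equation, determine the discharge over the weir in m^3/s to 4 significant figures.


Approach: apply the rectangular weir equation, Q = (2/3)*Cd*L*sqrt(2g)*H^1.5.
Q = (2/3)*0.606*0.5076*sqrt(2*9.81)*0.2474^1.5 = 0.1118 m^3/s
Therefore the discharge over the weir = 0.1118 m^3/s.


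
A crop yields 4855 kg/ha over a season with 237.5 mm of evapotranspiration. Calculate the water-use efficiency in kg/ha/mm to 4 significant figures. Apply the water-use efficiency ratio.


Approach: apply the water-use efficiency ratio, WUE = yield/ET.
WUE = 4855 / 237.5 = 20.44 kg/ha/mm
Therefore the water-use efficiency = 20.44 kg/ha/mm.


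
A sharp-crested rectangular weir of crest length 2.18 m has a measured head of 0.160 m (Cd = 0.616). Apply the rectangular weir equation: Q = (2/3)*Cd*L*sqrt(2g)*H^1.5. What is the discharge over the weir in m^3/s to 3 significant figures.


Q = (2/3)*0.616*2.18*sqrt(2*9.81)*0.160^1.5 = 0.254 m^3/s
Therefore the discharge over the weir = 0.254 m^3/s.


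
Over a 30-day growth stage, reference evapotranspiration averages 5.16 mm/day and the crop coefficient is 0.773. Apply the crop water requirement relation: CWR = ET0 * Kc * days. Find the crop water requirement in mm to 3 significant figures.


CWR = 5.16 * 0.773 * 30 = 120 mm
Therefore the crop water requirement = 120 mm.


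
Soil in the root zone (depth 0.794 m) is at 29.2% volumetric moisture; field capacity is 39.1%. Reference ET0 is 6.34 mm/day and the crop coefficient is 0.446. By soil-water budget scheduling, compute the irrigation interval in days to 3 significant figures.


Approach: apply soil-water budget scheduling, SMD = (FC-theta)/100*depth*1000; ETc = ET0*Kc; interval = SMD/ETc.
Step 1 — soil moisture deficit:
  SMD = (39.1 - 29.2)/100 * 0.794 * 1000 = 78.606 mm
Step 2 — daily crop ET (ETc = ET0*Kc):
  ETc = 6.34 * 0.446 = 2.8276 mm/day
Step 3 — irrigation interval (SMD/ETc):
  interval = 78.606 / 2.8276 = 27.8 days
Therefore the irrigation interval = 27.8 days.


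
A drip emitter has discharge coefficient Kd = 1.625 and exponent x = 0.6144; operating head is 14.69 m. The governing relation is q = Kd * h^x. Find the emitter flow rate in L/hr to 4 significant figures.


q = 1.625 * 14.69^0.6144 = 8.470 L/hr
Therefore the emitter flow rate = 8.470 L/hr.


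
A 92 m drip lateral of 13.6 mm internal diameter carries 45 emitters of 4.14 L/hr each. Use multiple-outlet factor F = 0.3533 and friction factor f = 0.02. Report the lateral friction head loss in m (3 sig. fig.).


Approach: apply Darcy-Weisbach with the multiple-outlet F-factor, Q = n*q/(3600*1000) m^3/s; v = Q/A; hf = F*f*(L/D)*(v^2/(2g)).
Q = 45*4.14/(3600*1000) = 5.1750e-05 m^3/s
A = pi*(13.6e-3/2)^2 = 1.4527e-04 m^2, so v = Q/A = 0.35624 m/s
hf = 0.3533*0.02*(92/0.0136)*(0.35624^2/(2*9.81)) = 0.309 m
Therefore the lateral friction head loss = 0.309 m.


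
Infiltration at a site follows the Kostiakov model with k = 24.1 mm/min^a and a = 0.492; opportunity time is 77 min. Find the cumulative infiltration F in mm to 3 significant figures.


Approach: apply the Kostiakov infiltration equation, F = k*t^a.
F = 24.1 * 77^0.492 = 204 mm
Therefore the cumulative infiltration F = 204 mm.


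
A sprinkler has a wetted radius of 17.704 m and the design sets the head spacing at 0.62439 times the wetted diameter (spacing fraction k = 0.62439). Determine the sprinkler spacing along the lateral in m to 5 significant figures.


Approach: apply the sprinkler spacing rule (spacing as a fraction of wetted diameter), S = k*(2*R).
S = 0.62439 * (2 * 17.704) = 22.108 m
Therefore the sprinkler spacing along the lateral = 22.108 m.


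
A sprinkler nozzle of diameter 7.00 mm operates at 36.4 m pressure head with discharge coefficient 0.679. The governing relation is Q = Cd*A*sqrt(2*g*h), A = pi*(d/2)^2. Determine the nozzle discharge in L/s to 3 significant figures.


A = pi*(7.00e-3/2)^2 = 3.8485e-05 m^2
Q = 0.679 * 3.8485e-05 * sqrt(2*9.81*36.4) * 1000 = 0.698 L/s
Therefore the nozzle discharge = 0.698 L/s.


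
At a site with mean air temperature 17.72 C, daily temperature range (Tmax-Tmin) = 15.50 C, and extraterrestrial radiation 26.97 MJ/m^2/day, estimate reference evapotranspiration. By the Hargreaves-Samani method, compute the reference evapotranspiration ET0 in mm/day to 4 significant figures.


Approach: apply the Hargreaves-Samani method, ET0 = 0.0023*(Tmean+17.8)*sqrt(Tmax-Tmin)*0.408*Ra.
ET0 = 0.0023*(17.72+17.8)*sqrt(15.50)*0.408*26.97 = 3.539 mm/day
Therefore the reference evapotranspiration ET0 = 3.539 mm/day.


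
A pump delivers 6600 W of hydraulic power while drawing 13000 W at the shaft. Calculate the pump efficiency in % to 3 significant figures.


Approach: apply the efficiency ratio, eta = (P_out/P_in)*100.
eta = (6600 / 13000) * 100 = 50.8 %
Therefore the pump efficiency = 50.8 %.


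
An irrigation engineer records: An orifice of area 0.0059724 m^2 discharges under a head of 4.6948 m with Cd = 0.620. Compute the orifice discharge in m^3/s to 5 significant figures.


Approach: apply the orifice equation, Q = Cd*A*sqrt(2*g*h).
Q = 0.620 * 0.0059724 * sqrt(2*9.81*4.6948) = 0.035538 m^3/s
Therefore the orifice discharge = 0.035538 m^3/s.


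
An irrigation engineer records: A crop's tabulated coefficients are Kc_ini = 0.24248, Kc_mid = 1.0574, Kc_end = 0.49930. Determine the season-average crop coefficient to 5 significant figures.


Approach: apply a simple seasonal average, Kc_avg = (Kc_ini + Kc_mid + Kc_end)/3.
Kc_avg = (0.24248 + 1.0574 + 0.49930)/3 = 0.59973
Therefore the season-average crop coefficient = 0.59973.


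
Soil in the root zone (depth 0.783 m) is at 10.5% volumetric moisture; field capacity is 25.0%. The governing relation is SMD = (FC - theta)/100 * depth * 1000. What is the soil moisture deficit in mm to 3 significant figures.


SMD = (25.0 - 10.5)/100 * 0.783 * 1000 = 114 mm
Therefore the soil moisture deficit = 114 mm.


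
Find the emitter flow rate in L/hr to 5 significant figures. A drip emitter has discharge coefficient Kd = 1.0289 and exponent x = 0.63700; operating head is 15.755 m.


Approach: apply the emitter characteristic equation, q = Kd * h^x.
q = 1.0289 * 15.755^0.63700 = 5.9584 L/hr
Therefore the emitter flow rate = 5.9584 L/hr.


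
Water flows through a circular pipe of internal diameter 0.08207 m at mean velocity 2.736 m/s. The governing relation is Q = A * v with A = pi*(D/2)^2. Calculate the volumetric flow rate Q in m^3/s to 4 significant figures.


A = pi*(0.08207/2)^2 = 0.00529004 m^2
Q = 0.00529004 * 2.736 = 0.01447 m^3/s
Therefore the volumetric flow rate Q = 0.01447 m^3/s.


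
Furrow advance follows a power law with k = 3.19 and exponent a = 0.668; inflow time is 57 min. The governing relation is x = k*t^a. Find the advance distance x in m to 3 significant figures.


x = 3.19 * 57^0.668 = 47.5 m
Therefore the advance distance x = 47.5 m.


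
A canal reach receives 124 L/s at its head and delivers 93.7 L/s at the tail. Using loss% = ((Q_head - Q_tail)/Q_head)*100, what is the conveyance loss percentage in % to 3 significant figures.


loss = ((124 - 93.7)/124)*100 = 24.4 %
Therefore the conveyance loss percentage = 24.4 %.


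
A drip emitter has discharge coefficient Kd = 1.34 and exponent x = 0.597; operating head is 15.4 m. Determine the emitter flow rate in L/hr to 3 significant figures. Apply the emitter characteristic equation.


Approach: apply the emitter characteristic equation, q = Kd * h^x.
q = 1.34 * 15.4^0.597 = 6.86 L/hr
Therefore the emitter flow rate = 6.86 L/hr.


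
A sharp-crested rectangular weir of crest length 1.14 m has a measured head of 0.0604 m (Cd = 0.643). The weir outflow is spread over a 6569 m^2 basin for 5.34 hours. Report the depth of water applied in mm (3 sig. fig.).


Approach: apply the rectangular weir equation with a volume-to-depth conversion, Q = (2/3)*Cd*L*sqrt(2g)*H^1.5; d = Q*t/A * 1000.
Step 1 — weir discharge:
  Q = (2/3)*0.643*1.14*sqrt(2*9.81)*0.0604^1.5 = 0.032131 m^3/s
Step 2 — volume: V = 0.032131 * 5.34*3600 = 617.69 m^3
Step 3 — depth: d = V/A * 1000 = 617.69/6569 * 1000 = 94.0 mm
Therefore the depth of water applied = 94.0 mm.


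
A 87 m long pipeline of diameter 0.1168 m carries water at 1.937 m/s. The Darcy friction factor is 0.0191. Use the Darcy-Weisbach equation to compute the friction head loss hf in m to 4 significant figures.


Approach: apply the Darcy-Weisbach equation, hf = f*(L/D)*(v^2/(2g)).
hf = 0.0191 * (87/0.1168) * (1.937^2 / (2*9.81))
hf = 2.721 m
Therefore the friction head loss hf = 2.721 m.


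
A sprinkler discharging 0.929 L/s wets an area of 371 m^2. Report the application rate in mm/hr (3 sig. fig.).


Approach: apply the application rate relation, rate = (Q/A)*3600.
rate = (0.929 / 371) * 3600 = 9.01 mm/hr
Therefore the application rate = 9.01 mm/hr.


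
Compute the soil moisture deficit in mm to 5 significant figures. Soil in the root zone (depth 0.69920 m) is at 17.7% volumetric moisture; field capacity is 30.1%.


Approach: apply the soil moisture deficit relation, SMD = (FC - theta)/100 * depth * 1000.
SMD = (30.1 - 17.7)/100 * 0.69920 * 1000 = 86.701 mm
Therefore the soil moisture deficit = 86.701 mm.


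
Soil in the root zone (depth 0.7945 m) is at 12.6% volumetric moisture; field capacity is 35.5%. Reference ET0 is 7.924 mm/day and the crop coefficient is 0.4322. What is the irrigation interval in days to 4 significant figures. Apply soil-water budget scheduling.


Approach: apply soil-water budget scheduling, SMD = (FC-theta)/100*depth*1000; ETc = ET0*Kc; interval = SMD/ETc.
Step 1 — soil moisture deficit:
  SMD = (35.5 - 12.6)/100 * 0.7945 * 1000 = 181.940 mm
Step 2 — daily crop ET (ETc = ET0*Kc):
  ETc = 7.924 * 0.4322 = 3.42475 mm/day
Step 3 — irrigation interval (SMD/ETc):
  interval = 181.940 / 3.42475 = 53.13 days
Therefore the irrigation interval = 53.13 days.


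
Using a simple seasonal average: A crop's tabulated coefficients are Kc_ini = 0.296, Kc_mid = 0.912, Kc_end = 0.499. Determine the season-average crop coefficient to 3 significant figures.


Approach: apply a simple seasonal average, Kc_avg = (Kc_ini + Kc_mid + Kc_end)/3.
Kc_avg = (0.296 + 0.912 + 0.499)/3 = 0.569
Therefore the season-average crop coefficient = 0.569.


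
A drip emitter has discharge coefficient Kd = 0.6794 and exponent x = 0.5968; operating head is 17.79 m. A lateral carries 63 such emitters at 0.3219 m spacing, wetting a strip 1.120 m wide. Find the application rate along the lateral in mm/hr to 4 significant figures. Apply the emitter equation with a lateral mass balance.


Approach: apply the emitter equation with a lateral mass balance, q = Kd*h^x; Q = n*q; rate = Q/(n*spacing*width).
Step 1 — single emitter flow (q = Kd*h^x):
  q = 0.6794 * 17.79^0.5968 = 3.78644 L/hr
Step 2 — total lateral flow: Q = 63 * 3.78644 = 238.545 L/hr
Step 3 — wetted area: A = 63 * 0.3219 * 1.120 = 22.7133 m^2
Step 4 — application rate: Q/A = 238.545/22.7133 = 10.50 mm/hr
Therefore the application rate along the lateral = 10.50 mm/hr.


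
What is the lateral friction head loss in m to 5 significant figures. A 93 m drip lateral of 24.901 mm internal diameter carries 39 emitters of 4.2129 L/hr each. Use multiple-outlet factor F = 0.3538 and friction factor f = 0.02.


Approach: apply Darcy-Weisbach with the multiple-outlet F-factor, Q = n*q/(3600*1000) m^3/s; v = Q/A; hf = F*f*(L/D)*(v^2/(2g)).
Q = 39*4.2129/(3600*1000) = 4.563975e-05 m^3/s
A = pi*(24.901e-3/2)^2 = 4.869938e-04 m^2, so v = Q/A = 0.09371731 m/s
hf = 0.3538*0.02*(93/0.024901)*(0.09371731^2/(2*9.81)) = 0.011830 m
Therefore the lateral friction head loss = 0.011830 m.


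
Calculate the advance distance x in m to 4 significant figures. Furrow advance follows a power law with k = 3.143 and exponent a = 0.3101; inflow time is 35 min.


Approach: apply the power-law advance function, x = k*t^a.
x = 3.143 * 35^0.3101 = 9.466 m
Therefore the advance distance x = 9.466 m.


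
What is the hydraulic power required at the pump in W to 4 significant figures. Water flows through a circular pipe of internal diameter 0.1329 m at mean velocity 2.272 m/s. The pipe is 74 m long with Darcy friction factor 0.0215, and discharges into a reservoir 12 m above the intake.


Approach: apply continuity + Darcy-Weisbach + hydraulic power, Q = A*v; hf = f*(L/D)*(v^2/(2g)); H = static + hf; P = rho*g*Q*H.
Step 1 — flow rate (continuity, Q = A*v):
  A = pi*(0.1329/2)^2 = 0.0138720 m^2
  Q = 0.0138720 * 2.272 = 0.0315172 m^3/s
Step 2 — friction head loss (Darcy-Weisbach):
  hf = 0.0215 * (74/0.1329) * (2.272^2 / (2*9.81))
  hf = 3.14965 m
Step 3 — total head: H = 12 + 3.14965 = 15.1497 m
Step 4 — hydraulic power (P = rho*g*Q*H):
  P = 1000 * 9.81 * 0.0315172 * 15.1497 = 4684 W
Therefore the hydraulic power required at the pump = 4684 W.


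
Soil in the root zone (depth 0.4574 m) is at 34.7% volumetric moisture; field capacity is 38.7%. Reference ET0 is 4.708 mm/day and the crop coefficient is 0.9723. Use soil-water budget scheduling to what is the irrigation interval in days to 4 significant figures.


Approach: apply soil-water budget scheduling, SMD = (FC-theta)/100*depth*1000; ETc = ET0*Kc; interval = SMD/ETc.
Step 1 — soil moisture deficit:
  SMD = (38.7 - 34.7)/100 * 0.4574 * 1000 = 18.2960 mm
Step 2 — daily crop ET (ETc = ET0*Kc):
  ETc = 4.708 * 0.9723 = 4.57759 mm/day
Step 3 — irrigation interval (SMD/ETc):
  interval = 18.2960 / 4.57759 = 3.997 days
Therefore the irrigation interval = 3.997 days.


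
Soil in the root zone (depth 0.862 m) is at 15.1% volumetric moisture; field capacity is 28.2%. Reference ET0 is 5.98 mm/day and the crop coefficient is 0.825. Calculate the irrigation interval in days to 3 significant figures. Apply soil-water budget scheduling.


Approach: apply soil-water budget scheduling, SMD = (FC-theta)/100*depth*1000; ETc = ET0*Kc; interval = SMD/ETc.
Step 1 — soil moisture deficit:
  SMD = (28.2 - 15.1)/100 * 0.862 * 1000 = 112.92 mm
Step 2 — daily crop ET (ETc = ET0*Kc):
  ETc = 5.98 * 0.825 = 4.9335 mm/day
Step 3 — irrigation interval (SMD/ETc):
  interval = 112.92 / 4.9335 = 22.9 days
Therefore the irrigation interval = 22.9 days.


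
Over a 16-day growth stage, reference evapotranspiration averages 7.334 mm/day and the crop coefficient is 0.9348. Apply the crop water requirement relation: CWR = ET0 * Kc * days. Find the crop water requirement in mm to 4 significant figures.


CWR = 7.334 * 0.9348 * 16 = 109.7 mm
Therefore the crop water requirement = 109.7 mm.


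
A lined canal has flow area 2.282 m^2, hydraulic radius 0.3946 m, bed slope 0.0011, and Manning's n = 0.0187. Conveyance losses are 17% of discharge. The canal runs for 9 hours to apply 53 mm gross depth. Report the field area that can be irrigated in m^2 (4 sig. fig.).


Approach: apply Manning's equation with a conveyance and depth budget, Q = (1/n)*A*R^(2/3)*S^(1/2); Q_field = Q*(1-loss); Area = Q_field*t/(d/1000).
Step 1 — canal discharge (Manning's equation):
  Q = (1/0.0187) * 2.282 * 0.3946^(2/3) * 0.0011^(1/2) = 2.17742 m^3/s
Step 2 — delivered flow: Q_field = 2.17742*(1 - 17/100) = 1.80726 m^3/s
Step 3 — volume delivered: V = 1.80726 * 9*3600 = 58555.1 m^3
Step 4 — area served: A = V / (depth/1000) = 58555.1 / 0.053 = 1105000 m^2
Therefore the field area that can be irrigated = 1105000 m^2.


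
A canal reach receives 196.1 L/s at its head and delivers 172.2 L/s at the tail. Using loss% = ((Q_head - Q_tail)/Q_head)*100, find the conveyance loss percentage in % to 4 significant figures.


loss = ((196.1 - 172.2)/196.1)*100 = 12.19 %
Therefore the conveyance loss percentage = 12.19 %.


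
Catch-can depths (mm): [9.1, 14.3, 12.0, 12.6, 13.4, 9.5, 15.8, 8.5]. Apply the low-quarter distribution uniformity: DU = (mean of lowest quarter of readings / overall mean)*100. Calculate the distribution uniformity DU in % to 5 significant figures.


sorted lowest 2 of 8: [8.5, 9.1] -> mean = 8.800000 mm
overall mean = 11.90000 mm
DU = (8.800000/11.90000)*100 = 73.950 %
Therefore the distribution uniformity DU = 73.950 %.


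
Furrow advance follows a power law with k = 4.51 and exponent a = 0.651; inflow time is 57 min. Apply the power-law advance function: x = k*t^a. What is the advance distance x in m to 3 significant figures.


x = 4.51 * 57^0.651 = 62.7 m
Therefore the advance distance x = 62.7 m.


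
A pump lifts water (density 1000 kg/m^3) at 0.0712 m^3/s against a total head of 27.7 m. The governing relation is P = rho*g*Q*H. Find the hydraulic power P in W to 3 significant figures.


P = 1000 * 9.81 * 0.0712 * 27.7 = 19300 W
Therefore the hydraulic power P = 19300 W.


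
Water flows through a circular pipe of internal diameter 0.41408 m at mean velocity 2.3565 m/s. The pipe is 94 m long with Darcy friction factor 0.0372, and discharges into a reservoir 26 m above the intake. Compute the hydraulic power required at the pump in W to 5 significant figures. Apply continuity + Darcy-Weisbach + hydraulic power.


Approach: apply continuity + Darcy-Weisbach + hydraulic power, Q = A*v; hf = f*(L/D)*(v^2/(2g)); H = static + hf; P = rho*g*Q*H.
Step 1 — flow rate (continuity, Q = A*v):
  A = pi*(0.41408/2)^2 = 0.1346661 m^2
  Q = 0.1346661 * 2.3565 = 0.3173407 m^3/s
Step 2 — friction head loss (Darcy-Weisbach):
  hf = 0.0372 * (94/0.41408) * (2.3565^2 / (2*9.81))
  hf = 2.390135 m
Step 3 — total head: H = 26 + 2.390135 = 28.39013 m
Step 4 — hydraulic power (P = rho*g*Q*H):
  P = 1000 * 9.81 * 0.3173407 * 28.39013 = 88382 W
Therefore the hydraulic power required at the pump = 88382 W.


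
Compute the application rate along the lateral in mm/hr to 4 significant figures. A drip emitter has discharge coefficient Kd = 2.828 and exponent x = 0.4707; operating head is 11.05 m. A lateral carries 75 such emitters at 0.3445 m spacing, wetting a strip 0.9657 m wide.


Approach: apply the emitter equation with a lateral mass balance, q = Kd*h^x; Q = n*q; rate = Q/(n*spacing*width).
Step 1 — single emitter flow (q = Kd*h^x):
  q = 2.828 * 11.05^0.4707 = 8.76173 L/hr
Step 2 — total lateral flow: Q = 75 * 8.76173 = 657.130 L/hr
Step 3 — wetted area: A = 75 * 0.3445 * 0.9657 = 24.9513 m^2
Step 4 — application rate: Q/A = 657.130/24.9513 = 26.34 mm/hr
Therefore the application rate along the lateral = 26.34 mm/hr.


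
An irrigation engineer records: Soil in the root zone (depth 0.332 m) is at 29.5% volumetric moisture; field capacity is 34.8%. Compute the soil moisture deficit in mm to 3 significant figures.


Approach: apply the soil moisture deficit relation, SMD = (FC - theta)/100 * depth * 1000.
SMD = (34.8 - 29.5)/100 * 0.332 * 1000 = 17.6 mm
Therefore the soil moisture deficit = 17.6 mm.


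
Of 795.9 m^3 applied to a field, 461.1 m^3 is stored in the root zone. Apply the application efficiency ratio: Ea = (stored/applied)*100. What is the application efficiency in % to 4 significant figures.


Ea = (461.1/795.9)*100 = 57.93 %
Therefore the application efficiency = 57.93 %.


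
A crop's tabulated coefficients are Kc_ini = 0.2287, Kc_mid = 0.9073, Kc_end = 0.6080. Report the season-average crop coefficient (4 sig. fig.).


Approach: apply a simple seasonal average, Kc_avg = (Kc_ini + Kc_mid + Kc_end)/3.
Kc_avg = (0.2287 + 0.9073 + 0.6080)/3 = 0.5813
Therefore the season-average crop coefficient = 0.5813.


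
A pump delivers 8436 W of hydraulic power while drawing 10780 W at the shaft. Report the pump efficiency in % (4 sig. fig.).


Approach: apply the efficiency ratio, eta = (P_out/P_in)*100.
eta = (8436 / 10780) * 100 = 78.26 %
Therefore the pump efficiency = 78.26 %.


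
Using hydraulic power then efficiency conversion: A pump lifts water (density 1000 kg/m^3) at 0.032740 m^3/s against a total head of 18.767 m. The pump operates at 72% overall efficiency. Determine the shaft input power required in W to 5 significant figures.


Approach: apply hydraulic power then efficiency conversion, P = rho*g*Q*H; P_in = P/eta.
Step 1 — hydraulic power (P = rho*g*Q*H):
  P = 1000 * 9.81 * 0.032740 * 18.767 = 6027.574 W
Step 2 — input power: P_in = P/eta = 6027.574 / 0.72 = 8371.6 W
Therefore the shaft input power required = 8371.6 W.


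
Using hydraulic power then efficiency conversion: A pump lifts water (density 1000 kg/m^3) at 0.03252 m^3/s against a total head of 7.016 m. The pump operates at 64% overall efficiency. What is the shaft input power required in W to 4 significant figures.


Approach: apply hydraulic power then efficiency conversion, P = rho*g*Q*H; P_in = P/eta.
Step 1 — hydraulic power (P = rho*g*Q*H):
  P = 1000 * 9.81 * 0.03252 * 7.016 = 2238.25 W
Step 2 — input power: P_in = P/eta = 2238.25 / 0.64 = 3497 W
Therefore the shaft input power required = 3497 W.


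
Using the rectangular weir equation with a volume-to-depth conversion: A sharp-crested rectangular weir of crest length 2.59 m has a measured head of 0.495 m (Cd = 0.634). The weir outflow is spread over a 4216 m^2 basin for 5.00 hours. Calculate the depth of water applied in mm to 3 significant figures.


Approach: apply the rectangular weir equation with a volume-to-depth conversion, Q = (2/3)*Cd*L*sqrt(2g)*H^1.5; d = Q*t/A * 1000.
Step 1 — weir discharge:
  Q = (2/3)*0.634*2.59*sqrt(2*9.81)*0.495^1.5 = 1.6887 m^3/s
Step 2 — volume: V = 1.6887 * 5.00*3600 = 30397 m^3
Step 3 — depth: d = V/A * 1000 = 30397/4216 * 1000 = 7210 mm
Therefore the depth of water applied = 7210 mm.


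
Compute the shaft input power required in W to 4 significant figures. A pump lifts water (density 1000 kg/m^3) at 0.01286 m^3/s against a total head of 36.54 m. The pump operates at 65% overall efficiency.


Approach: apply hydraulic power then efficiency conversion, P = rho*g*Q*H; P_in = P/eta.
Step 1 — hydraulic power (P = rho*g*Q*H):
  P = 1000 * 9.81 * 0.01286 * 36.54 = 4609.76 W
Step 2 — input power: P_in = P/eta = 4609.76 / 0.65 = 7092 W
Therefore the shaft input power required = 7092 W.


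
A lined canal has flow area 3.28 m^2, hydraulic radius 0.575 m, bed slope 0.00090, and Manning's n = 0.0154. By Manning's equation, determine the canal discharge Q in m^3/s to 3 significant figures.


Approach: apply Manning's equation, Q = (1/n)*A*R^(2/3)*S^(1/2).
Q = (1/0.0154) * 3.28 * 0.575^(2/3) * 0.00090^(1/2) = 4.42 m^3/s
Therefore the canal discharge Q = 4.42 m^3/s.


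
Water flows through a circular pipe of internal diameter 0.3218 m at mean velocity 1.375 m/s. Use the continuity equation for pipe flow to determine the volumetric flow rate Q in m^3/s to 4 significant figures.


Approach: apply the continuity equation for pipe flow, Q = A * v with A = pi*(D/2)^2.
A = pi*(0.3218/2)^2 = 0.0813321 m^2
Q = 0.0813321 * 1.375 = 0.1118 m^3/s
Therefore the volumetric flow rate Q = 0.1118 m^3/s.


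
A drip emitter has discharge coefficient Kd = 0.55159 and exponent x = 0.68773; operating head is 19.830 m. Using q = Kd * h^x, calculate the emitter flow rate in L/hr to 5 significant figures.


q = 0.55159 * 19.830^0.68773 = 4.3035 L/hr
Therefore the emitter flow rate = 4.3035 L/hr.


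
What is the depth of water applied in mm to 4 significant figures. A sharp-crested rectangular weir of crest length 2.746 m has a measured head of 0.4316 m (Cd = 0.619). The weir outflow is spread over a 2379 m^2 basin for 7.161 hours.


Approach: apply the rectangular weir equation with a volume-to-depth conversion, Q = (2/3)*Cd*L*sqrt(2g)*H^1.5; d = Q*t/A * 1000.
Step 1 — weir discharge:
  Q = (2/3)*0.619*2.746*sqrt(2*9.81)*0.4316^1.5 = 1.42322 m^3/s
Step 2 — volume: V = 1.42322 * 7.161*3600 = 36690.0 m^3
Step 3 — depth: d = V/A * 1000 = 36690.0/2379 * 1000 = 15420 mm
Therefore the depth of water applied = 15420 mm.


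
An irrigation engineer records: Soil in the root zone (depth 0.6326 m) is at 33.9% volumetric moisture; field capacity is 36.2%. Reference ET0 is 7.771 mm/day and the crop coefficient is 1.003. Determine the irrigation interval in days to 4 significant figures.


Approach: apply soil-water budget scheduling, SMD = (FC-theta)/100*depth*1000; ETc = ET0*Kc; interval = SMD/ETc.
Step 1 — soil moisture deficit:
  SMD = (36.2 - 33.9)/100 * 0.6326 * 1000 = 14.5498 mm
Step 2 — daily crop ET (ETc = ET0*Kc):
  ETc = 7.771 * 1.003 = 7.79431 mm/day
Step 3 — irrigation interval (SMD/ETc):
  interval = 14.5498 / 7.79431 = 1.867 days
Therefore the irrigation interval = 1.867 days.


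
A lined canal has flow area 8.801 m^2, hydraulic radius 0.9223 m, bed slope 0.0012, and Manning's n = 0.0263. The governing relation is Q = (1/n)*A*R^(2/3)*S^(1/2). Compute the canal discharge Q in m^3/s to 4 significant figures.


Q = (1/0.0263) * 8.801 * 0.9223^(2/3) * 0.0012^(1/2) = 10.98 m^3/s
Therefore the canal discharge Q = 10.98 m^3/s.


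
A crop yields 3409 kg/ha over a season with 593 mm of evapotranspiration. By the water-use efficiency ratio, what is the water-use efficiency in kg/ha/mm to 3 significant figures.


Approach: apply the water-use efficiency ratio, WUE = yield/ET.
WUE = 3409 / 593 = 5.75 kg/ha/mm
Therefore the water-use efficiency = 5.75 kg/ha/mm.


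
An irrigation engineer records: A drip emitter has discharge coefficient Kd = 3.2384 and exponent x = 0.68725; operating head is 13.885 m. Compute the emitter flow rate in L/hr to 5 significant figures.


Approach: apply the emitter characteristic equation, q = Kd * h^x.
q = 3.2384 * 13.885^0.68725 = 19.749 L/hr
Therefore the emitter flow rate = 19.749 L/hr.


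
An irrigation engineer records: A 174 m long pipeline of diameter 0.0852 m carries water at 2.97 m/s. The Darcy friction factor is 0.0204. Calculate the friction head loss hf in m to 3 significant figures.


Approach: apply the Darcy-Weisbach equation, hf = f*(L/D)*(v^2/(2g)).
hf = 0.0204 * (174/0.0852) * (2.97^2 / (2*9.81))
hf = 18.7 m
Therefore the friction head loss hf = 18.7 m.


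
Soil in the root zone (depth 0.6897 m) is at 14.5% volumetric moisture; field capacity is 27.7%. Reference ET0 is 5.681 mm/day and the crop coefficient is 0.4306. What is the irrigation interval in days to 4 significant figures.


Approach: apply soil-water budget scheduling, SMD = (FC-theta)/100*depth*1000; ETc = ET0*Kc; interval = SMD/ETc.
Step 1 — soil moisture deficit:
  SMD = (27.7 - 14.5)/100 * 0.6897 * 1000 = 91.0404 mm
Step 2 — daily crop ET (ETc = ET0*Kc):
  ETc = 5.681 * 0.4306 = 2.44624 mm/day
Step 3 — irrigation interval (SMD/ETc):
  interval = 91.0404 / 2.44624 = 37.22 days
Therefore the irrigation interval = 37.22 days.


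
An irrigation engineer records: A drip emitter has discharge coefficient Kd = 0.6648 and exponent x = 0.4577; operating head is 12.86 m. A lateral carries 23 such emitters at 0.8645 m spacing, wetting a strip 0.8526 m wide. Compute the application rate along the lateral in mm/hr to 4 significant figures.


Approach: apply the emitter equation with a lateral mass balance, q = Kd*h^x; Q = n*q; rate = Q/(n*spacing*width).
Step 1 — single emitter flow (q = Kd*h^x):
  q = 0.6648 * 12.86^0.4577 = 2.13989 L/hr
Step 2 — total lateral flow: Q = 23 * 2.13989 = 49.2174 L/hr
Step 3 — wetted area: A = 23 * 0.8645 * 0.8526 = 16.9527 m^2
Step 4 — application rate: Q/A = 49.2174/16.9527 = 2.903 mm/hr
Therefore the application rate along the lateral = 2.903 mm/hr.


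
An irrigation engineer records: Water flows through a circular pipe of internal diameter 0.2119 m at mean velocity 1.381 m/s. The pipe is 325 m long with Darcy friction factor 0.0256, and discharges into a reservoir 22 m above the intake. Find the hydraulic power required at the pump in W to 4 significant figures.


Approach: apply continuity + Darcy-Weisbach + hydraulic power, Q = A*v; hf = f*(L/D)*(v^2/(2g)); H = static + hf; P = rho*g*Q*H.
Step 1 — flow rate (continuity, Q = A*v):
  A = pi*(0.2119/2)^2 = 0.0352656 m^2
  Q = 0.0352656 * 1.381 = 0.0487019 m^3/s
Step 2 — friction head loss (Darcy-Weisbach):
  hf = 0.0256 * (325/0.2119) * (1.381^2 / (2*9.81))
  hf = 3.81664 m
Step 3 — total head: H = 22 + 3.81664 = 25.8166 m
Step 4 — hydraulic power (P = rho*g*Q*H):
  P = 1000 * 9.81 * 0.0487019 * 25.8166 = 12330 W
Therefore the hydraulic power required at the pump = 12330 W.


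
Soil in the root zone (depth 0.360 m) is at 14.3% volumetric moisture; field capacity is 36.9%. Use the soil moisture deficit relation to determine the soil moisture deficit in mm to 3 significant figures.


Approach: apply the soil moisture deficit relation, SMD = (FC - theta)/100 * depth * 1000.
SMD = (36.9 - 14.3)/100 * 0.360 * 1000 = 81.4 mm
Therefore the soil moisture deficit = 81.4 mm.


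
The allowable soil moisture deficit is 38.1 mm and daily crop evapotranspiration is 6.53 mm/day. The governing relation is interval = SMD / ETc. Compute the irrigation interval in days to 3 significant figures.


interval = 38.1 / 6.53 = 5.83 days
Therefore the irrigation interval = 5.83 days.


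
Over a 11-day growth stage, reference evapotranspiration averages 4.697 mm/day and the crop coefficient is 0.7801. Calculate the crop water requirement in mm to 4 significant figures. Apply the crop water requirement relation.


Approach: apply the crop water requirement relation, CWR = ET0 * Kc * days.
CWR = 4.697 * 0.7801 * 11 = 40.31 mm
Therefore the crop water requirement = 40.31 mm.


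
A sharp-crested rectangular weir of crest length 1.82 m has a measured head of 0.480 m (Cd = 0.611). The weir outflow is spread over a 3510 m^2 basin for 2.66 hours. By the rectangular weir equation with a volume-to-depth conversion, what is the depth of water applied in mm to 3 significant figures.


Approach: apply the rectangular weir equation with a volume-to-depth conversion, Q = (2/3)*Cd*L*sqrt(2g)*H^1.5; d = Q*t/A * 1000.
Step 1 — weir discharge:
  Q = (2/3)*0.611*1.82*sqrt(2*9.81)*0.480^1.5 = 1.0920 m^3/s
Step 2 — volume: V = 1.0920 * 2.66*3600 = 10457 m^3
Step 3 — depth: d = V/A * 1000 = 10457/3510 * 1000 = 2980 mm
Therefore the depth of water applied = 2980 mm.


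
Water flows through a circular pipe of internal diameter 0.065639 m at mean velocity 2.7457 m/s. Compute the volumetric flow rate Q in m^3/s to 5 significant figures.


Approach: apply the continuity equation for pipe flow, Q = A * v with A = pi*(D/2)^2.
A = pi*(0.065639/2)^2 = 0.003383871 m^2
Q = 0.003383871 * 2.7457 = 0.0092911 m^3/s
Therefore the volumetric flow rate Q = 0.0092911 m^3/s.


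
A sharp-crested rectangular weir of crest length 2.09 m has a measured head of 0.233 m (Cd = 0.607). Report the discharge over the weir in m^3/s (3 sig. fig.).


Approach: apply the rectangular weir equation, Q = (2/3)*Cd*L*sqrt(2g)*H^1.5.
Q = (2/3)*0.607*2.09*sqrt(2*9.81)*0.233^1.5 = 0.421 m^3/s
Therefore the discharge over the weir = 0.421 m^3/s.


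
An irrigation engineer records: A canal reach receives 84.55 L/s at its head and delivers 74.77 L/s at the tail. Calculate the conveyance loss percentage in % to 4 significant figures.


Approach: apply the conveyance loss ratio, loss% = ((Q_head - Q_tail)/Q_head)*100.
loss = ((84.55 - 74.77)/84.55)*100 = 11.57 %
Therefore the conveyance loss percentage = 11.57 %.


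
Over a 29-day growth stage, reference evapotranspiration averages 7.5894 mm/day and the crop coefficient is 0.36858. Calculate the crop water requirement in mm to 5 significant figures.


Approach: apply the crop water requirement relation, CWR = ET0 * Kc * days.
CWR = 7.5894 * 0.36858 * 29 = 81.122 mm
Therefore the crop water requirement = 81.122 mm.


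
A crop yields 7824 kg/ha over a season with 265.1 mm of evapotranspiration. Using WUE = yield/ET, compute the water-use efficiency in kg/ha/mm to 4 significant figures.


WUE = 7824 / 265.1 = 29.51 kg/ha/mm
Therefore the water-use efficiency = 29.51 kg/ha/mm.


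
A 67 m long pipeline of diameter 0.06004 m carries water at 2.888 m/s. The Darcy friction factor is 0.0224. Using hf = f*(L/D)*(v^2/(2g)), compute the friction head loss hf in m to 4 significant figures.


hf = 0.0224 * (67/0.06004) * (2.888^2 / (2*9.81))
hf = 10.63 m
Therefore the friction head loss hf = 10.63 m.


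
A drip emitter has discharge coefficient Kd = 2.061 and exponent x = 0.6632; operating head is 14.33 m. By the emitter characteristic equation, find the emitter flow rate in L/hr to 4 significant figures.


Approach: apply the emitter characteristic equation, q = Kd * h^x.
q = 2.061 * 14.33^0.6632 = 12.05 L/hr
Therefore the emitter flow rate = 12.05 L/hr.


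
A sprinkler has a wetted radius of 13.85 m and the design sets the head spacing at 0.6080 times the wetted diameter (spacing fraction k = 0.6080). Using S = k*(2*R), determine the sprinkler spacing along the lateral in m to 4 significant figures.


S = 0.6080 * (2 * 13.85) = 16.84 m
Therefore the sprinkler spacing along the lateral = 16.84 m.


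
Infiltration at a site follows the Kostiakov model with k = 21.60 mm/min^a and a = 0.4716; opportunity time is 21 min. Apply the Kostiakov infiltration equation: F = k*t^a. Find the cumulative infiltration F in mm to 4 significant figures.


F = 21.60 * 21^0.4716 = 90.78 mm
Therefore the cumulative infiltration F = 90.78 mm.


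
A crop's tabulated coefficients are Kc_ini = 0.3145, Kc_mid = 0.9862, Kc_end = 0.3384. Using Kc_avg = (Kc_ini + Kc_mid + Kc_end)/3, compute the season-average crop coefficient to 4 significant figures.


Kc_avg = (0.3145 + 0.9862 + 0.3384)/3 = 0.5464
Therefore the season-average crop coefficient = 0.5464.


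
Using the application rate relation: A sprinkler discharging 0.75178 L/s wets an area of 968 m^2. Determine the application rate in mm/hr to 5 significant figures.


Approach: apply the application rate relation, rate = (Q/A)*3600.
rate = (0.75178 / 968) * 3600 = 2.7959 mm/hr
Therefore the application rate = 2.7959 mm/hr.


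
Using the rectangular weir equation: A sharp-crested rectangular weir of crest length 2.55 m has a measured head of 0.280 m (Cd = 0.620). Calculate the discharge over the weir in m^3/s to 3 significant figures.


Approach: apply the rectangular weir equation, Q = (2/3)*Cd*L*sqrt(2g)*H^1.5.
Q = (2/3)*0.620*2.55*sqrt(2*9.81)*0.280^1.5 = 0.692 m^3/s
Therefore the discharge over the weir = 0.692 m^3/s.


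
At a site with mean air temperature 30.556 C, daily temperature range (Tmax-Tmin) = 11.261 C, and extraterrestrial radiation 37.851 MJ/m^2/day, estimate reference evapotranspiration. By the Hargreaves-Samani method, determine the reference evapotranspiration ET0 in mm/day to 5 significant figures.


Approach: apply the Hargreaves-Samani method, ET0 = 0.0023*(Tmean+17.8)*sqrt(Tmax-Tmin)*0.408*Ra.
ET0 = 0.0023*(30.556+17.8)*sqrt(11.261)*0.408*37.851 = 5.7637 mm/day
Therefore the reference evapotranspiration ET0 = 5.7637 mm/day.


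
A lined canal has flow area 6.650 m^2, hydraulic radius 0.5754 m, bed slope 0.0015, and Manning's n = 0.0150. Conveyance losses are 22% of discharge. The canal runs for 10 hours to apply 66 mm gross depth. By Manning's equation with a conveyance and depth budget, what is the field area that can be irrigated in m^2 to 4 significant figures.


Approach: apply Manning's equation with a conveyance and depth budget, Q = (1/n)*A*R^(2/3)*S^(1/2); Q_field = Q*(1-loss); Area = Q_field*t/(d/1000).
Step 1 — canal discharge (Manning's equation):
  Q = (1/0.0150) * 6.650 * 0.5754^(2/3) * 0.0015^(1/2) = 11.8783 m^3/s
Step 2 — delivered flow: Q_field = 11.8783*(1 - 22/100) = 9.26511 m^3/s
Step 3 — volume delivered: V = 9.26511 * 10*3600 = 333544 m^3
Step 4 — area served: A = V / (depth/1000) = 333544 / 0.066 = 5054000 m^2
Therefore the field area that can be irrigated = 5054000 m^2.
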